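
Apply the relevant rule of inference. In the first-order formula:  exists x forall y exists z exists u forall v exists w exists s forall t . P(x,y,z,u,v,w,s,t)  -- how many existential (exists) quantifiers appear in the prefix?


Quantifier prefix: exists x forall y exists z exists u forall v exists w exists s forall t
Mark each quantifier type:
  E U E E U E E U
Universal count = 3, Existential count = 5
Asked for existential (exists) quantifiers: 5

5


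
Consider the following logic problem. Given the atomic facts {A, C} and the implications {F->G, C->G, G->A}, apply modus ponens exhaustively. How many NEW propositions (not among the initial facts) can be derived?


Initial facts: {A, C}
Apply modus ponens to closure:
  C and C->G  =>  G
Final known: {A, C, G}
New propositions: {G}
Count = 1

1


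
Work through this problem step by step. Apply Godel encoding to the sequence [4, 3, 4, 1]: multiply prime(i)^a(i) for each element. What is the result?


Encode each element as an exponent of the corresponding prime:
  2^4 = 16
  3^3 = 27
  5^4 = 625
  7^1 = 7
Product = 16 * 27 * 625 * 7 = 1890000

1890000


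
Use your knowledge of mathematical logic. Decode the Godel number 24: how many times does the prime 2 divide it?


Factorize 24 by dividing by 2 repeatedly.
Division steps: 2 divides 24 exactly 3 time(s).
Exponent of 2 = 3

3


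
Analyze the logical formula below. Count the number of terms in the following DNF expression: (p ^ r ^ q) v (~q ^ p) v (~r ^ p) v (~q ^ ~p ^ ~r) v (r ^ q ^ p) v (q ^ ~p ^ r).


A DNF formula is a disjunction of terms (conjunctions).
Terms are separated by v.
Counting the disjuncts: 6 terms.

6


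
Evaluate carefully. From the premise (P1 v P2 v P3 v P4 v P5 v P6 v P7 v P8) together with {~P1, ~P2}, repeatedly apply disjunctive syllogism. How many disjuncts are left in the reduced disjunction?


Original disjuncts (8): P1, P2, P3, P4, P5, P6, P7, P8
Negated (eliminate): ~P1, ~P2
Remaining disjuncts: P3, P4, P5, P6, P7, P8
Count = 8 - 2 = 6

6


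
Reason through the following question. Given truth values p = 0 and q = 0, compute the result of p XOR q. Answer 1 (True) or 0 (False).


p = 0, q = 0
Operation: p XOR q
Evaluate: 0 XOR 0 = 0

0


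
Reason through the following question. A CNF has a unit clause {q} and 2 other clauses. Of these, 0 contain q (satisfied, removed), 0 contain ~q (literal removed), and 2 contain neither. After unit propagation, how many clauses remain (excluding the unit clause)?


Satisfied (removed): 0
Shortened (remain): 0
Unchanged (remain): 2
Remaining = 0 + 2 = 2

2


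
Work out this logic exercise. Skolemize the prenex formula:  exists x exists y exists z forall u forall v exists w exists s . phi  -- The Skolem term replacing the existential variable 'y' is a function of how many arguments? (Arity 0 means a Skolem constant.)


Quantifier prefix: exists x exists y exists z forall u forall v exists w exists s
'y' is existentially quantified at position 2.
No universal quantifiers precede it.
Skolem function arity = 0 (a Skolem constant)

0


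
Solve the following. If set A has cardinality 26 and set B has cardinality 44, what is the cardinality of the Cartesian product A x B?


The Cartesian product A x B contains all ordered pairs (a, b).
|A x B| = |A| * |B| = 26 * 44 = 1144

1144


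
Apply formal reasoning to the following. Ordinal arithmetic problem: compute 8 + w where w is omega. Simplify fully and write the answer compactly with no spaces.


Compute 8 + w.
Ordinal + is associative but NOT commutative; for finite n>0, n + w = w but w + n stays w+n.
Any finite left addend is absorbed by w on the right: 8 + w = w.
Result = w

w


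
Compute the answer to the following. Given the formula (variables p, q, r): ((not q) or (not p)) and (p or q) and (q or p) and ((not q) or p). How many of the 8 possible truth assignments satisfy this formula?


Evaluate all 8 assignments for p, q, r:
p=0, q=0, r=0: 0
p=0, q=0, r=1: 0
p=0, q=1, r=0: 0
p=0, q=1, r=1: 0
p=1, q=0, r=0: 1
p=1, q=0, r=1: 1
p=1, q=1, r=0: 0
p=1, q=1, r=1: 0
Satisfying count = 2

2


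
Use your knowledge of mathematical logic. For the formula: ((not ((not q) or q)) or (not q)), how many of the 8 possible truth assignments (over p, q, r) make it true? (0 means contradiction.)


Check all 8 assignments:
p=0, q=0, r=0: 1
p=0, q=0, r=1: 1
p=0, q=1, r=0: 0
p=0, q=1, r=1: 0
p=1, q=0, r=0: 1
p=1, q=0, r=1: 1
p=1, q=1, r=0: 0
p=1, q=1, r=1: 0
Count of True = 4

4


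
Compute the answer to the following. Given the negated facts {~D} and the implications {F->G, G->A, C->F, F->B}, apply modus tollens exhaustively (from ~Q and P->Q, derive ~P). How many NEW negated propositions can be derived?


Initial negated facts: {~D}
Apply modus tollens to closure:
  (no implication fires)
Final negated: {~D}
New negations: {(none)}
Count = 0

0


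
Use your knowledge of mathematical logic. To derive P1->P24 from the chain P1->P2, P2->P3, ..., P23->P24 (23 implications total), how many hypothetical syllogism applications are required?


With 23 implications in a chain connecting 24 propositions:
P1->P2, P2->P3, ..., P23->P24
Steps needed = (number of implications) - 1 = 23 - 1 = 22

22


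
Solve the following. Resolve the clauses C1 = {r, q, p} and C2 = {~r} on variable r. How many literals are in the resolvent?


Remove r from C1 and ~r from C2.
C1 remainder: {q, p}
C2 remainder: {}
Union (resolvent): {p, q}
Resolvent has 2 literal(s).

2


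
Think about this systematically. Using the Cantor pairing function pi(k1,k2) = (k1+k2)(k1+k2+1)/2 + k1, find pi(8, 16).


k1 + k2 = 24
(k1+k2)(k1+k2+1)/2 = 24 * 25 / 2 = 300
pi = 300 + 8 = 308

308


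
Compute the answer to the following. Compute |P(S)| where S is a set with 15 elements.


The power set of a set with n elements has 2^n elements.
|P(S)| = 2^15 = 32768

32768


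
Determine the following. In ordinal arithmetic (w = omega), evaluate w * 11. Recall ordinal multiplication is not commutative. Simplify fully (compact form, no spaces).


Compute w * 11.
Ordinal * is associative and left-distributive over +, but NOT commutative; for finite n>1, n*w = w but w*n stays w*n.
w * 11 means 11 copies of w concatenated: w*11.
Result = w*11

w*11


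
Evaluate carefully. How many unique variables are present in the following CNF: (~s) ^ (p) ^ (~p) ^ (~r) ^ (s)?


Identify each variable that appears in the formula.
Variables found: p, r, s
Count = 3

3


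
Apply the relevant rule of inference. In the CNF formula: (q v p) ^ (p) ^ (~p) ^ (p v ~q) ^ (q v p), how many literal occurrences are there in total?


Counting literals in each clause:
Clause 1: 2 literal(s)
Clause 2: 1 literal(s)
Clause 3: 1 literal(s)
Clause 4: 2 literal(s)
Clause 5: 2 literal(s)
Total = 8

8


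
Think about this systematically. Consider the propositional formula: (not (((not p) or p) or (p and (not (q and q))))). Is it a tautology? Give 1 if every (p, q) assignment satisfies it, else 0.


Check all 4 assignments:
p=0, q=0: 0
p=0, q=1: 0
p=1, q=0: 0
p=1, q=1: 0
Satisfying count = 0/4.
Tautology iff count = 4: no.

0


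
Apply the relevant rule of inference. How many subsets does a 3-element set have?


The power set of a set with n elements has 2^n elements.
|P(S)| = 2^3 = 8

8


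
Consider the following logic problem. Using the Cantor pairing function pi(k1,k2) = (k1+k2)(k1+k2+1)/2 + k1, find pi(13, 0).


k1 + k2 = 13
(k1+k2)(k1+k2+1)/2 = 13 * 14 / 2 = 91
pi = 91 + 13 = 104

104


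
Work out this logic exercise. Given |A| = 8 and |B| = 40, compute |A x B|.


The Cartesian product A x B contains all ordered pairs (a, b).
|A x B| = |A| * |B| = 8 * 40 = 320

320


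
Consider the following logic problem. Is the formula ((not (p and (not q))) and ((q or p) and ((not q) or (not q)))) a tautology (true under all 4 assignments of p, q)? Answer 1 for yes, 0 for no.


Check all 4 assignments:
p=0, q=0: 0
p=0, q=1: 0
p=1, q=0: 0
p=1, q=1: 0
Satisfying count = 0/4.
Tautology iff count = 4: no.

0


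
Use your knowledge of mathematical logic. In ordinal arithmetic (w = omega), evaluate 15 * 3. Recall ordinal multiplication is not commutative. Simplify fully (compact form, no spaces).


Compute 15 * 3.
Ordinal * is associative and left-distributive over +, but NOT commutative; for finite n>1, n*w = w but w*n stays w*n.
Both finite; ordinal * agrees with natural *: 15 * 3 = 45.
Result = 45

45


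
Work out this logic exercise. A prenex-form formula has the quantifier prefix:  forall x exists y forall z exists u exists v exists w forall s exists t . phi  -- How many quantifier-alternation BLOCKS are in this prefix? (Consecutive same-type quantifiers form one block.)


Quantifier-type sequence: A E A E E E A E  (A=forall, E=exists)
Group into maximal same-type runs:
  Ax1 | Ex1 | Ax1 | Ex3 | Ax1 | Ex1
Number of blocks = 6

6


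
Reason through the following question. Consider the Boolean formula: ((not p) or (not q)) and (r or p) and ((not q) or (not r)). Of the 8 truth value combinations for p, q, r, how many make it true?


Evaluate all 8 assignments for p, q, r:
p=0, q=0, r=0: 0
p=0, q=0, r=1: 1
p=0, q=1, r=0: 0
p=0, q=1, r=1: 0
p=1, q=0, r=0: 1
p=1, q=0, r=1: 1
p=1, q=1, r=0: 0
p=1, q=1, r=1: 0
Satisfying count = 3

3


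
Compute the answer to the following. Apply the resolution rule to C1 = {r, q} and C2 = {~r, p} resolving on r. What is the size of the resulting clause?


Remove r from C1 and ~r from C2.
C1 remainder: {q}
C2 remainder: {p}
Union (resolvent): {p, q}
Resolvent has 2 literal(s).

2


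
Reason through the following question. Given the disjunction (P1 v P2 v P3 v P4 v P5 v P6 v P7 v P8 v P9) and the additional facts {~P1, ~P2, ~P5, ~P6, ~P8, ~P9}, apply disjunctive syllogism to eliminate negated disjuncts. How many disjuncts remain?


Original disjuncts (9): P1, P2, P3, P4, P5, P6, P7, P8, P9
Negated (eliminate): ~P1, ~P2, ~P5, ~P6, ~P8, ~P9
Remaining disjuncts: P3, P4, P7
Count = 9 - 6 = 3

3


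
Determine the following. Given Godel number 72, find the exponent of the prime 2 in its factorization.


Factorize 72 by dividing by 2 repeatedly.
Division steps: 2 divides 72 exactly 3 time(s).
Exponent of 2 = 3

3


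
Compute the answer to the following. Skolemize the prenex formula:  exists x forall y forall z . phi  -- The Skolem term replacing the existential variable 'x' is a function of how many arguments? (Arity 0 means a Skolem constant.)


Quantifier prefix: exists x forall y forall z
'x' is existentially quantified at position 1.
No universal quantifiers precede it.
Skolem function arity = 0 (a Skolem constant)

0


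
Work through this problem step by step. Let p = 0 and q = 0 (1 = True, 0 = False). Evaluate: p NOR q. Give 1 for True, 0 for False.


p = 0, q = 0
Operation: p NOR q
Evaluate: 0 NOR 0 = 1

1


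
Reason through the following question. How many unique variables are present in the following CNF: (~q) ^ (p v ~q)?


Identify each variable that appears in the formula.
Variables found: p, q
Count = 2

2


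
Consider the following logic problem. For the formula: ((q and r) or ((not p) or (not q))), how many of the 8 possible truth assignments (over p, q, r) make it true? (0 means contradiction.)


Check all 8 assignments:
p=0, q=0, r=0: 1
p=0, q=0, r=1: 1
p=0, q=1, r=0: 1
p=0, q=1, r=1: 1
p=1, q=0, r=0: 1
p=1, q=0, r=1: 1
p=1, q=1, r=0: 0
p=1, q=1, r=1: 1
Count of True = 7

7


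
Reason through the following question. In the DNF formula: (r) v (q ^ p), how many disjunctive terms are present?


A DNF formula is a disjunction of terms (conjunctions).
Terms are separated by v.
Counting the disjuncts: 2 terms.

2


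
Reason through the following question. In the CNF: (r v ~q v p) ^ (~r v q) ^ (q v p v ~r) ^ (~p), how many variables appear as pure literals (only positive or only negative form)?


Check each variable for pure literal status:
p: mixed (not pure)
q: mixed (not pure)
r: mixed (not pure)
Pure literal count = 0

0


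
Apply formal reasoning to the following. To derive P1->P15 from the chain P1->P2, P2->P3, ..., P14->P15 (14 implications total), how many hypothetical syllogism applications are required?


With 14 implications in a chain connecting 15 propositions:
P1->P2, P2->P3, ..., P14->P15
Steps needed = (number of implications) - 1 = 14 - 1 = 13

13


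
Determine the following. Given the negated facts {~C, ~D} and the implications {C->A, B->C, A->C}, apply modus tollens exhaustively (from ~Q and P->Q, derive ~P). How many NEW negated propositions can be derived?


Initial negated facts: {~C, ~D}
Apply modus tollens to closure:
  ~C and B->C  =>  ~B
  ~C and A->C  =>  ~A
Final negated: {~A, ~B, ~C, ~D}
New negations: {~A, ~B}
Count = 2

2


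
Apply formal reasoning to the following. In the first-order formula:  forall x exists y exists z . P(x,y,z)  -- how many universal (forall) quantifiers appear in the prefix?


Quantifier prefix: forall x exists y exists z
Mark each quantifier type:
  U E E
Universal count = 1, Existential count = 2
Asked for universal (forall) quantifiers: 1

1


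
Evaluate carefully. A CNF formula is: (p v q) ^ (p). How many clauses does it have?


A CNF formula is a conjunction of clauses.
Clauses are separated by ^.
Counting the conjuncts: 2 clauses.

2


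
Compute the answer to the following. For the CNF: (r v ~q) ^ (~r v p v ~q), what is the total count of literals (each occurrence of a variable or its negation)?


Counting literals in each clause:
Clause 1: 2 literal(s)
Clause 2: 3 literal(s)
Total = 5

5


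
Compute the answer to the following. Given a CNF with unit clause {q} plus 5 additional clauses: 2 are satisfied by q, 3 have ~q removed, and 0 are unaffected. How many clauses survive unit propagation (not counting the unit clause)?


Satisfied (removed): 2
Shortened (remain): 3
Unchanged (remain): 0
Remaining = 3 + 0 = 3

3


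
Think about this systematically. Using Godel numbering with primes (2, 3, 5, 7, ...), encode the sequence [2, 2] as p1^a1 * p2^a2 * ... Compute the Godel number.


Encode each element as an exponent of the corresponding prime:
  2^2 = 4
  3^2 = 9
Product = 4 * 9 = 36

36


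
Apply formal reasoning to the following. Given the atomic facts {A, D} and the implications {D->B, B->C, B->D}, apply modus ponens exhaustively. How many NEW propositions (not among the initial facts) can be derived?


Initial facts: {A, D}
Apply modus ponens to closure:
  D and D->B  =>  B
  B and B->C  =>  C
Final known: {A, B, C, D}
New propositions: {B, C}
Count = 2

2


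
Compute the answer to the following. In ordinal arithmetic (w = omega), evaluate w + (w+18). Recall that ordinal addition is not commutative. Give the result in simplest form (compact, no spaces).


Compute w + (w+18).
Ordinal + is associative but NOT commutative; for finite n>0, n + w = w but w + n stays w+n.
w + (w+18) = (w+w) + 18 = w*2+18.
Result = w*2+18

w*2+18


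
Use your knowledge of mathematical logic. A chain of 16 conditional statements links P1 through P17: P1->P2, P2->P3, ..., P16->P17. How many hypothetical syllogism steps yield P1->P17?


With 16 implications in a chain connecting 17 propositions:
P1->P2, P2->P3, ..., P16->P17
Steps needed = (number of implications) - 1 = 16 - 1 = 15

15


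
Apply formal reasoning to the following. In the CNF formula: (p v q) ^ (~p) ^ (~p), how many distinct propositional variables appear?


Identify each variable that appears in the formula.
Variables found: p, q
Count = 2

2


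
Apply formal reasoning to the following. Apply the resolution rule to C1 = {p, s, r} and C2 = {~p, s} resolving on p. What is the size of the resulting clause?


Remove p from C1 and ~p from C2.
C1 remainder: {s, r}
C2 remainder: {s}
Union (resolvent): {r, s}
Resolvent has 2 literal(s).

2


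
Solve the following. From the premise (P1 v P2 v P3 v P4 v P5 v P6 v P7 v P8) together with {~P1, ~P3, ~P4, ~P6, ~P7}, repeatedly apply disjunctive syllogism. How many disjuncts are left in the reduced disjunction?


Original disjuncts (8): P1, P2, P3, P4, P5, P6, P7, P8
Negated (eliminate): ~P1, ~P3, ~P4, ~P6, ~P7
Remaining disjuncts: P2, P5, P8
Count = 8 - 5 = 3

3


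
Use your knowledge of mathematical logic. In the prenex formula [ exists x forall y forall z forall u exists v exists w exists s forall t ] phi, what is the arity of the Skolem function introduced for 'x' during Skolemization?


Quantifier prefix: exists x forall y forall z forall u exists v exists w exists s forall t
'x' is existentially quantified at position 1.
No universal quantifiers precede it.
Skolem function arity = 0 (a Skolem constant)

0


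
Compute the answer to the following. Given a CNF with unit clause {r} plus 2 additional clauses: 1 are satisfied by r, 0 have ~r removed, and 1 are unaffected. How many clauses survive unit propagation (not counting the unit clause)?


Satisfied (removed): 1
Shortened (remain): 0
Unchanged (remain): 1
Remaining = 0 + 1 = 1

1


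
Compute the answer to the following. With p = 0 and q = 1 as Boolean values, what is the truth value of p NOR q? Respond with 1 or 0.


p = 0, q = 1
Operation: p NOR q
Evaluate: 0 NOR 1 = 0

0


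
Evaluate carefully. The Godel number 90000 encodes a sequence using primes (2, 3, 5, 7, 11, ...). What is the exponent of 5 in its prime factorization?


Factorize 90000 by dividing by 5 repeatedly.
Division steps: 5 divides 90000 exactly 4 time(s).
Exponent of 5 = 4

4


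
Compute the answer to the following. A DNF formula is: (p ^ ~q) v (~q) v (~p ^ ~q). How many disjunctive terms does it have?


A DNF formula is a disjunction of terms (conjunctions).
Terms are separated by v.
Counting the disjuncts: 3 terms.

3


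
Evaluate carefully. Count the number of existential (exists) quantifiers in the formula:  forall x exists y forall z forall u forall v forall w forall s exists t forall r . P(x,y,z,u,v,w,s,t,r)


Quantifier prefix: forall x exists y forall z forall u forall v forall w forall s exists t forall r
Mark each quantifier type:
  U E U U U U U E U
Universal count = 7, Existential count = 2
Asked for existential (exists) quantifiers: 2

2


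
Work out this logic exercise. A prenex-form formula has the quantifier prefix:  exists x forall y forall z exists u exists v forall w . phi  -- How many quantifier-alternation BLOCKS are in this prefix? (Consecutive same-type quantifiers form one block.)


Quantifier-type sequence: E A A E E A  (A=forall, E=exists)
Group into maximal same-type runs:
  Ex1 | Ax2 | Ex2 | Ax1
Number of blocks = 4

4


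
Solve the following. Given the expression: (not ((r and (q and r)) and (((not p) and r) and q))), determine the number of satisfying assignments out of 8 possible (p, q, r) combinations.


Check all 8 assignments:
p=0, q=0, r=0: 1
p=0, q=0, r=1: 1
p=0, q=1, r=0: 1
p=0, q=1, r=1: 0
p=1, q=0, r=0: 1
p=1, q=0, r=1: 1
p=1, q=1, r=0: 1
p=1, q=1, r=1: 1
Count of True = 7

7


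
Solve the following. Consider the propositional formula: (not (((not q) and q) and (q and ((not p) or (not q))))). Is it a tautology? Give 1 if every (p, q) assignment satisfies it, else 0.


Check all 4 assignments:
p=0, q=0: 1
p=0, q=1: 1
p=1, q=0: 1
p=1, q=1: 1
Satisfying count = 4/4.
Tautology iff count = 4: yes.

1


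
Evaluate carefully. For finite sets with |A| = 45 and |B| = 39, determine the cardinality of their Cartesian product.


The Cartesian product A x B contains all ordered pairs (a, b).
|A x B| = |A| * |B| = 45 * 39 = 1755

1755


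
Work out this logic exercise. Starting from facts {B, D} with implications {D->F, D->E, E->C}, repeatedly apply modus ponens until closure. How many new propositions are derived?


Initial facts: {B, D}
Apply modus ponens to closure:
  D and D->F  =>  F
  D and D->E  =>  E
  E and E->C  =>  C
Final known: {B, C, D, E, F}
New propositions: {C, E, F}
Count = 3

3


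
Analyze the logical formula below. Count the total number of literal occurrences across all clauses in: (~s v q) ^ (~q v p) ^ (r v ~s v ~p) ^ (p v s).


Counting literals in each clause:
Clause 1: 2 literal(s)
Clause 2: 2 literal(s)
Clause 3: 3 literal(s)
Clause 4: 2 literal(s)
Total = 9

9


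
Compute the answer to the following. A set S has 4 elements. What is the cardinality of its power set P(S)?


The power set of a set with n elements has 2^n elements.
|P(S)| = 2^4 = 16

16


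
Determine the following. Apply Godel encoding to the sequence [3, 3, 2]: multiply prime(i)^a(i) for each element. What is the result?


Encode each element as an exponent of the corresponding prime:
  2^3 = 8
  3^3 = 27
  5^2 = 25
Product = 8 * 27 * 25 = 5400

5400


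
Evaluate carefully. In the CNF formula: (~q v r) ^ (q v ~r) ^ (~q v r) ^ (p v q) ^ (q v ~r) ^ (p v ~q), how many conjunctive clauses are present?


A CNF formula is a conjunction of clauses.
Clauses are separated by ^.
Counting the conjuncts: 6 clauses.

6


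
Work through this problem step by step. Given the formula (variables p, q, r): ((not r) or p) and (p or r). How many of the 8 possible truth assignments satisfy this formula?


Evaluate all 8 assignments for p, q, r:
p=0, q=0, r=0: 0
p=0, q=0, r=1: 0
p=0, q=1, r=0: 0
p=0, q=1, r=1: 0
p=1, q=0, r=0: 1
p=1, q=0, r=1: 1
p=1, q=1, r=0: 1
p=1, q=1, r=1: 1
Satisfying count = 4

4


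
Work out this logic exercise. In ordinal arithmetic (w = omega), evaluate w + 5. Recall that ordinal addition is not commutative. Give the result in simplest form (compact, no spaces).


Compute w + 5.
Ordinal + is associative but NOT commutative; for finite n>0, n + w = w but w + n stays w+n.
w + 5 is already in normal form (a successor ordinal beyond w).
Result = w+5

w+5


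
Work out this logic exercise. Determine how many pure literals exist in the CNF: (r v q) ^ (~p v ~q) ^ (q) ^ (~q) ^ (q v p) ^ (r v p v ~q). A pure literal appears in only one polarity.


Check each variable for pure literal status:
p: mixed (not pure)
q: mixed (not pure)
r: pure positive
Pure literal count = 1

1


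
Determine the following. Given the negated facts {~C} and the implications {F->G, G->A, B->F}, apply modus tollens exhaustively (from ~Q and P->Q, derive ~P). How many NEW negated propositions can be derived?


Initial negated facts: {~C}
Apply modus tollens to closure:
  (no implication fires)
Final negated: {~C}
New negations: {(none)}
Count = 0

0


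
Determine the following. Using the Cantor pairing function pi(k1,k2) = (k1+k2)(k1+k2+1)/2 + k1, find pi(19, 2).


k1 + k2 = 21
(k1+k2)(k1+k2+1)/2 = 21 * 22 / 2 = 231
pi = 231 + 19 = 250

250


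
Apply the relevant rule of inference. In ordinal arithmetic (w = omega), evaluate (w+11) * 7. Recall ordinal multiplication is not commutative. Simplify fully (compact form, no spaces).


Compute (w+11) * 7.
Ordinal * is associative and left-distributive over +, but NOT commutative; for finite n>1, n*w = w but w*n stays w*n.
(w+11) * 7 = (w+11) repeated 7 times. Each intermediate +11 is absorbed by the following w; only the last survives: w*7+11.
Result = w*7+11

w*7+11


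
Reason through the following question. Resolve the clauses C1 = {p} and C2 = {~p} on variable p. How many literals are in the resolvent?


Remove p from C1 and ~p from C2.
C1 remainder: {}
C2 remainder: {}
Union (resolvent): {} (empty clause)
Resolvent has 0 literal(s).

0


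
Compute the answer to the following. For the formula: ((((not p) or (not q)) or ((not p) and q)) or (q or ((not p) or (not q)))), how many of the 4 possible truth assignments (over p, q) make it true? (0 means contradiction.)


Check all 4 assignments:
p=0, q=0: 1
p=0, q=1: 1
p=1, q=0: 1
p=1, q=1: 1
Count of True = 4

4


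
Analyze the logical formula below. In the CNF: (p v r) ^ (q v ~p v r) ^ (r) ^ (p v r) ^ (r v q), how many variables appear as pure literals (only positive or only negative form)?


Check each variable for pure literal status:
p: mixed (not pure)
q: pure positive
r: pure positive
Pure literal count = 2

2


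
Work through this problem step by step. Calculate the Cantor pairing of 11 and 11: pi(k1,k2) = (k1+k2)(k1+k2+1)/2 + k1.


k1 + k2 = 22
(k1+k2)(k1+k2+1)/2 = 22 * 23 / 2 = 253
pi = 253 + 11 = 264

264


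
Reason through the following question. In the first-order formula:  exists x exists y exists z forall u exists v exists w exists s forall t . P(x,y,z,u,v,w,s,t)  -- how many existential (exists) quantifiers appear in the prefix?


Quantifier prefix: exists x exists y exists z forall u exists v exists w exists s forall t
Mark each quantifier type:
  E E E U E E E U
Universal count = 2, Existential count = 6
Asked for existential (exists) quantifiers: 6

6


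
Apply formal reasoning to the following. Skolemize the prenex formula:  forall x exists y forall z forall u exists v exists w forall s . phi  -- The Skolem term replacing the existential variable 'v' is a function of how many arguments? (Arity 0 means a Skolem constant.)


Quantifier prefix: forall x exists y forall z forall u exists v exists w forall s
'v' is existentially quantified at position 5.
Universal variables preceding it: x, z, u
Skolem function arity = 3

3


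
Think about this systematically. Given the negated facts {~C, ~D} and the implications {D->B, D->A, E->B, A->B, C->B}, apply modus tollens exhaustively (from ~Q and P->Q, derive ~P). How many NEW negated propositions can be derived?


Initial negated facts: {~C, ~D}
Apply modus tollens to closure:
  (no implication fires)
Final negated: {~C, ~D}
New negations: {(none)}
Count = 0

0


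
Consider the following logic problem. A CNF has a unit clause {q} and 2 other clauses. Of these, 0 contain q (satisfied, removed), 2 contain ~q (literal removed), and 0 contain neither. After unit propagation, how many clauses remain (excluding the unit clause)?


Satisfied (removed): 0
Shortened (remain): 2
Unchanged (remain): 0
Remaining = 2 + 0 = 2

2


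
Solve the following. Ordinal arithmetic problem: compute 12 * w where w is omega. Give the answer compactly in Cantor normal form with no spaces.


Compute 12 * w.
Ordinal * is associative and left-distributive over +, but NOT commutative; for finite n>1, n*w = w but w*n stays w*n.
For finite n>0, n * w = sup{n*k : k<w} = w. So 12 * w = w.
Result = w

w


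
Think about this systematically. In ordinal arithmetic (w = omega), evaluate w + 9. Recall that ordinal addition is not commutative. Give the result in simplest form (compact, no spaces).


Compute w + 9.
Ordinal + is associative but NOT commutative; for finite n>0, n + w = w but w + n stays w+n.
w + 9 is already in normal form (a successor ordinal beyond w).
Result = w+9

w+9


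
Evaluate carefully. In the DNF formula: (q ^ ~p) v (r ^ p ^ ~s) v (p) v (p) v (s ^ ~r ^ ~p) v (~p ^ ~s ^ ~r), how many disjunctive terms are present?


A DNF formula is a disjunction of terms (conjunctions).
Terms are separated by v.
Counting the disjuncts: 6 terms.

6


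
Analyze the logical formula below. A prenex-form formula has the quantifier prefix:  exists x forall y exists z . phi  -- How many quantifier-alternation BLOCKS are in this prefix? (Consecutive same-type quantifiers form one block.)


Quantifier-type sequence: E A E  (A=forall, E=exists)
Group into maximal same-type runs:
  Ex1 | Ax1 | Ex1
Number of blocks = 3

3


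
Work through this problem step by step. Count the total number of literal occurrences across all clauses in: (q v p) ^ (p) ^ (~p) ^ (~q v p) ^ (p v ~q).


Counting literals in each clause:
Clause 1: 2 literal(s)
Clause 2: 1 literal(s)
Clause 3: 1 literal(s)
Clause 4: 2 literal(s)
Clause 5: 2 literal(s)
Total = 8

8


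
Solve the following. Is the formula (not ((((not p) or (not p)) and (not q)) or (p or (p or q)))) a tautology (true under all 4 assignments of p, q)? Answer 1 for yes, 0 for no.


Check all 4 assignments:
p=0, q=0: 0
p=0, q=1: 0
p=1, q=0: 0
p=1, q=1: 0
Satisfying count = 0/4.
Tautology iff count = 4: no.

0


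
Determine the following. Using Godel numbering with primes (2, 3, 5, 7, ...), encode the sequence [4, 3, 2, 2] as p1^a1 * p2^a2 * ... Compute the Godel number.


Encode each element as an exponent of the corresponding prime:
  2^4 = 16
  3^3 = 27
  5^2 = 25
  7^2 = 49
Product = 16 * 27 * 25 * 49 = 529200

529200


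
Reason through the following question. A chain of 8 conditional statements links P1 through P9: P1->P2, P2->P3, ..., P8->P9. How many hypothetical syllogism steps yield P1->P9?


With 8 implications in a chain connecting 9 propositions:
P1->P2, P2->P3, ..., P8->P9
Steps needed = (number of implications) - 1 = 8 - 1 = 7

7


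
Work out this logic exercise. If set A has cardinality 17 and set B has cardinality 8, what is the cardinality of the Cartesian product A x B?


The Cartesian product A x B contains all ordered pairs (a, b).
|A x B| = |A| * |B| = 17 * 8 = 136

136


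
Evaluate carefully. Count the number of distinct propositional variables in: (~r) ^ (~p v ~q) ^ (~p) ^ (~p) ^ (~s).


Identify each variable that appears in the formula.
Variables found: p, q, r, s
Count = 4

4


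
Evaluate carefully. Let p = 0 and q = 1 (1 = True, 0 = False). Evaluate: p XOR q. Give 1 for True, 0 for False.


p = 0, q = 1
Operation: p XOR q
Evaluate: 0 XOR 1 = 1

1


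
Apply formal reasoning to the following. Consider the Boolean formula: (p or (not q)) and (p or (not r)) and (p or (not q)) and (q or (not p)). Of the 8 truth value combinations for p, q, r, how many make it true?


Evaluate all 8 assignments for p, q, r:
p=0, q=0, r=0: 1
p=0, q=0, r=1: 0
p=0, q=1, r=0: 0
p=0, q=1, r=1: 0
p=1, q=0, r=0: 0
p=1, q=0, r=1: 0
p=1, q=1, r=0: 1
p=1, q=1, r=1: 1
Satisfying count = 3

3


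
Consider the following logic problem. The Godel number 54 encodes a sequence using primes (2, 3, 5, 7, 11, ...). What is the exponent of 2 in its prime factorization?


Factorize 54 by dividing by 2 repeatedly.
Division steps: 2 divides 54 exactly 1 time(s).
Exponent of 2 = 1

1


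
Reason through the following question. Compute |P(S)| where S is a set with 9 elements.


The power set of a set with n elements has 2^n elements.
|P(S)| = 2^9 = 512

512


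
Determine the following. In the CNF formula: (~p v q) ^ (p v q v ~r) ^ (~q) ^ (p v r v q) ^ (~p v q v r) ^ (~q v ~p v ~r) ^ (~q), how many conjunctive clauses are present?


A CNF formula is a conjunction of clauses.
Clauses are separated by ^.
Counting the conjuncts: 7 clauses.

7


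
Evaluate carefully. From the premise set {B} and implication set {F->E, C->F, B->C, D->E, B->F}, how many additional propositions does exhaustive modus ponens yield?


Initial facts: {B}
Apply modus ponens to closure:
  B and B->C  =>  C
  B and B->F  =>  F
  F and F->E  =>  E
Final known: {B, C, E, F}
New propositions: {C, E, F}
Count = 3

3


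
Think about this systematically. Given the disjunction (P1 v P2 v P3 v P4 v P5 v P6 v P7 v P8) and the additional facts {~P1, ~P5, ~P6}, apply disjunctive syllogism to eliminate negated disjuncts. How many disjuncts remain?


Original disjuncts (8): P1, P2, P3, P4, P5, P6, P7, P8
Negated (eliminate): ~P1, ~P5, ~P6
Remaining disjuncts: P2, P3, P4, P7, P8
Count = 8 - 3 = 5

5


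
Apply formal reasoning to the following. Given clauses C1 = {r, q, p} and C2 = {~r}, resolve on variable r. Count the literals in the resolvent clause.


Remove r from C1 and ~r from C2.
C1 remainder: {q, p}
C2 remainder: {}
Union (resolvent): {p, q}
Resolvent has 2 literal(s).

2


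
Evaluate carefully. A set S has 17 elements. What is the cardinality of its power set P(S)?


The power set of a set with n elements has 2^n elements.
|P(S)| = 2^17 = 131072

131072


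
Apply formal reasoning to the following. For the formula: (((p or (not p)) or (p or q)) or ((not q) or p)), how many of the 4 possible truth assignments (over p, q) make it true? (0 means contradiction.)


Check all 4 assignments:
p=0, q=0: 1
p=0, q=1: 1
p=1, q=0: 1
p=1, q=1: 1
Count of True = 4

4


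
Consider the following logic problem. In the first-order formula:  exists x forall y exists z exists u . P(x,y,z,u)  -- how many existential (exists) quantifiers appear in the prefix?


Quantifier prefix: exists x forall y exists z exists u
Mark each quantifier type:
  E U E E
Universal count = 1, Existential count = 3
Asked for existential (exists) quantifiers: 3

3


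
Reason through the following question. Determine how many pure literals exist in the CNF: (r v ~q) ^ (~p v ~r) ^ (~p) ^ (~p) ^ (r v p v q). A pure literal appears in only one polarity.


Check each variable for pure literal status:
p: mixed (not pure)
q: mixed (not pure)
r: mixed (not pure)
Pure literal count = 0

0


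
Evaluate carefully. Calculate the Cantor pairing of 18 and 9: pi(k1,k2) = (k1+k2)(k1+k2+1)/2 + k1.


k1 + k2 = 27
(k1+k2)(k1+k2+1)/2 = 27 * 28 / 2 = 378
pi = 378 + 18 = 396

396


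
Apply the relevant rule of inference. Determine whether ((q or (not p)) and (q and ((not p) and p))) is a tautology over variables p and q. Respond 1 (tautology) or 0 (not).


Check all 4 assignments:
p=0, q=0: 0
p=0, q=1: 0
p=1, q=0: 0
p=1, q=1: 0
Satisfying count = 0/4.
Tautology iff count = 4: no.

0


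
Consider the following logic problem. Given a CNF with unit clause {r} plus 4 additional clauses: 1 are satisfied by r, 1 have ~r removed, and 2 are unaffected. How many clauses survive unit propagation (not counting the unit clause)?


Satisfied (removed): 1
Shortened (remain): 1
Unchanged (remain): 2
Remaining = 1 + 2 = 3

3


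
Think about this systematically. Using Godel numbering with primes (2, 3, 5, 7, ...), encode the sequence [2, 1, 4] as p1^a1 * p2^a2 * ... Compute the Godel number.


Encode each element as an exponent of the corresponding prime:
  2^2 = 4
  3^1 = 3
  5^4 = 625
Product = 4 * 3 * 625 = 7500

7500


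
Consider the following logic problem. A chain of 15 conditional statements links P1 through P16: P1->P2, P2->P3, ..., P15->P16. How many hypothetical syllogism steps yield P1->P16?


With 15 implications in a chain connecting 16 propositions:
P1->P2, P2->P3, ..., P15->P16
Steps needed = (number of implications) - 1 = 15 - 1 = 14

14


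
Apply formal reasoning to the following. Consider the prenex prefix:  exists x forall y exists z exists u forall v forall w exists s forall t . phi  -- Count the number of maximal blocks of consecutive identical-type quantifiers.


Quantifier-type sequence: E A E E A A E A  (A=forall, E=exists)
Group into maximal same-type runs:
  Ex1 | Ax1 | Ex2 | Ax2 | Ex1 | Ax1
Number of blocks = 6

6


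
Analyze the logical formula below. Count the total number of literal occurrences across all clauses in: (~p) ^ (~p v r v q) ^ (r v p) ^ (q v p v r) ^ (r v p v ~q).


Counting literals in each clause:
Clause 1: 1 literal(s)
Clause 2: 3 literal(s)
Clause 3: 2 literal(s)
Clause 4: 3 literal(s)
Clause 5: 3 literal(s)
Total = 12

12


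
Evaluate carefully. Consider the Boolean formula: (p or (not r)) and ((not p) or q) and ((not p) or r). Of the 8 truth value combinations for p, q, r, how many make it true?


Evaluate all 8 assignments for p, q, r:
p=0, q=0, r=0: 1
p=0, q=0, r=1: 0
p=0, q=1, r=0: 1
p=0, q=1, r=1: 0
p=1, q=0, r=0: 0
p=1, q=0, r=1: 0
p=1, q=1, r=0: 0
p=1, q=1, r=1: 1
Satisfying count = 3

3


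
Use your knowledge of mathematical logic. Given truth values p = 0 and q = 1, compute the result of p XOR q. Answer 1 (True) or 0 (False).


p = 0, q = 1
Operation: p XOR q
Evaluate: 0 XOR 1 = 1

1


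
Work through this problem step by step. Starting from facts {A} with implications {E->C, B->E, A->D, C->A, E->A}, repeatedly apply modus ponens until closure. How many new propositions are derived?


Initial facts: {A}
Apply modus ponens to closure:
  A and A->D  =>  D
Final known: {A, D}
New propositions: {D}
Count = 1

1


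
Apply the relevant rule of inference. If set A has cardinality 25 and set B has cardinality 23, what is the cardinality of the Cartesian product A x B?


The Cartesian product A x B contains all ordered pairs (a, b).
|A x B| = |A| * |B| = 25 * 23 = 575

575


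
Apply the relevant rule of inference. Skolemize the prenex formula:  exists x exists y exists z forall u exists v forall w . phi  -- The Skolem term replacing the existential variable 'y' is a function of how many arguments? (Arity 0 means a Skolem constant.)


Quantifier prefix: exists x exists y exists z forall u exists v forall w
'y' is existentially quantified at position 2.
No universal quantifiers precede it.
Skolem function arity = 0 (a Skolem constant)

0


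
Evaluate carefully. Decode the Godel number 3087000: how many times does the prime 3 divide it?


Factorize 3087000 by dividing by 3 repeatedly.
Division steps: 3 divides 3087000 exactly 2 time(s).
Exponent of 3 = 2

2


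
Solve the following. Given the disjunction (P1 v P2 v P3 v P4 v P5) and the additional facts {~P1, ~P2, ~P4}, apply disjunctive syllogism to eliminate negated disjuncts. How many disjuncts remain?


Original disjuncts (5): P1, P2, P3, P4, P5
Negated (eliminate): ~P1, ~P2, ~P4
Remaining disjuncts: P3, P5
Count = 5 - 3 = 2

2


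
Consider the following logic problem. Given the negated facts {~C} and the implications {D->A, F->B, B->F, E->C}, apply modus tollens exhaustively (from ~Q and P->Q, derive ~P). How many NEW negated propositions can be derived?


Initial negated facts: {~C}
Apply modus tollens to closure:
  ~C and E->C  =>  ~E
Final negated: {~C, ~E}
New negations: {~E}
Count = 1

1


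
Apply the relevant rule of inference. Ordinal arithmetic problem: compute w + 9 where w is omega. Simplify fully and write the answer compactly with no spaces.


Compute w + 9.
Ordinal + is associative but NOT commutative; for finite n>0, n + w = w but w + n stays w+n.
w + 9 is already in normal form (a successor ordinal beyond w).
Result = w+9

w+9


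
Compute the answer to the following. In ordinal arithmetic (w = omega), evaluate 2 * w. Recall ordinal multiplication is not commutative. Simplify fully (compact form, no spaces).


Compute 2 * w.
Ordinal * is associative and left-distributive over +, but NOT commutative; for finite n>1, n*w = w but w*n stays w*n.
For finite n>0, n * w = sup{n*k : k<w} = w. So 2 * w = w.
Result = w

w


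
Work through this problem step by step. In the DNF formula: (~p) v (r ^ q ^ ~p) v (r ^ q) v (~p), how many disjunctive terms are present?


A DNF formula is a disjunction of terms (conjunctions).
Terms are separated by v.
Counting the disjuncts: 4 terms.

4


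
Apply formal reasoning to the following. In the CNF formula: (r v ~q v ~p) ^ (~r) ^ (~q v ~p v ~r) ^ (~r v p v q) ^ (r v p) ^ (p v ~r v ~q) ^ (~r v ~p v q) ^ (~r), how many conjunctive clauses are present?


A CNF formula is a conjunction of clauses.
Clauses are separated by ^.
Counting the conjuncts: 8 clauses.

8


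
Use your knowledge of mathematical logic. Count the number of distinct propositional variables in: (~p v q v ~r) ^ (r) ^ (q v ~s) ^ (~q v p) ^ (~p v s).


Identify each variable that appears in the formula.
Variables found: p, q, r, s
Count = 4

4


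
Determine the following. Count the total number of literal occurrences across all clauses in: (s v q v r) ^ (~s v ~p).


Counting literals in each clause:
Clause 1: 3 literal(s)
Clause 2: 2 literal(s)
Total = 5

5


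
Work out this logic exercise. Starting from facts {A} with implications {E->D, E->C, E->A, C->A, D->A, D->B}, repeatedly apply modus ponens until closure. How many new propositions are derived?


Initial facts: {A}
Apply modus ponens to closure:
  (no implication fires)
Final known: {A}
New propositions: {(none)}
Count = 0

0


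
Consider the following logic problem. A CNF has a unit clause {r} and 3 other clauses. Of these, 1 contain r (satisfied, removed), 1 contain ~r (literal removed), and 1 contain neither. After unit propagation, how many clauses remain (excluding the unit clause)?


Satisfied (removed): 1
Shortened (remain): 1
Unchanged (remain): 1
Remaining = 1 + 1 = 2

2
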